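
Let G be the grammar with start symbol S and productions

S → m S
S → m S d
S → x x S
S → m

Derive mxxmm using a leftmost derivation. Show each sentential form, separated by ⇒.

S⇒mS⇒mxxS⇒mxxmS⇒mxxmm

S ⇒ mS   [S → m S]
mS ⇒ mxxS   [S → x x S]
mxxS ⇒ mxxmS   [S → m S]
mxxmS ⇒ mxxmm   [S → m]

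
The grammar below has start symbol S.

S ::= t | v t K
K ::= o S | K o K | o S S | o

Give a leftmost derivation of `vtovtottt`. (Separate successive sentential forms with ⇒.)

S ⇒ vtK   [S ::= v t K]
vtK ⇒ vtoSS   [K ::= o S S]
vtoSS ⇒ vtovtKS   [S ::= v t K]
vtovtKS ⇒ vtovtoSSS   [K ::= o S S]
vtovtoSSS ⇒ vtovtotSS   [S ::= t]
vtovtotSS ⇒ vtovtottS   [S ::= t]
vtovtottS ⇒ vtovtottt   [S ::= t]

S ⇒ vtK ⇒ vtoSS ⇒ vtovtKS ⇒ vtovtoSSS ⇒ vtovtotSS ⇒ vtovtottS ⇒ vtovtottt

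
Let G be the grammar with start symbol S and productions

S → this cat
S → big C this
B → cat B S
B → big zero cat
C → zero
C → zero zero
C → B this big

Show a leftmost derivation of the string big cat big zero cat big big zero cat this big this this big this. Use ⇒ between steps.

S ⇒ big C this ⇒ big B this big this ⇒ big cat B S this big this ⇒ big cat big zero cat S this big this ⇒ big cat big zero cat big C this this big this ⇒ big cat big zero cat big B this big this this big this ⇒ big cat big zero cat big big zero cat this big this this big this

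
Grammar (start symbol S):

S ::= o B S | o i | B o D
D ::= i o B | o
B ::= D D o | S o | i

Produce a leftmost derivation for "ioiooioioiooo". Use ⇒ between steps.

S ⇒ BoD   [S ::= B o D]
BoD ⇒ ioD   [B ::= i]
ioD ⇒ ioioB   [D ::= i o B]
ioioB ⇒ ioioDDo   [B ::= D D o]
ioioDDo ⇒ ioiooDo   [D ::= o]
ioiooDo ⇒ ioiooioBo   [D ::= i o B]
ioiooioBo ⇒ ioiooioDDoo   [B ::= D D o]
ioiooioDDoo ⇒ ioiooioioBDoo   [D ::= i o B]
ioiooioioBDoo ⇒ ioiooioioiDoo   [B ::= i]
ioiooioioiDoo ⇒ ioiooioioiooo   [D ::= o]

S ⇒ BoD ⇒ ioD ⇒ ioioB ⇒ ioioDDo ⇒ ioiooDo ⇒ ioiooioBo ⇒ ioiooioDDoo ⇒ ioiooioioBDoo ⇒ ioiooioioiDoo ⇒ ioiooioioiooo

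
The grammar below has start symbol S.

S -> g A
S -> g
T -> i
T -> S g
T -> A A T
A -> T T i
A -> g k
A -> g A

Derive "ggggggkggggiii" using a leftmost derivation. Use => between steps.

S => gA => ggA => gggA => gggTTi => gggSgTi => gggggTi => gggggAATi => ggggggkATi => ggggggkTTiTi => ggggggkSgTiTi => ggggggkggTiTi => ggggggkggSgiTi => ggggggkggggiTi => ggggggkggggiii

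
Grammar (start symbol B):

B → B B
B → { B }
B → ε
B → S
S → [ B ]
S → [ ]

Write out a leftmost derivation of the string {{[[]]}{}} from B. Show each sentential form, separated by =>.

B => {B} => {BB} => {{B}B} => {{BB}B} => {{SB}B} => {{[B]B}B} => {{[S]B}B} => {{[[]]B}B} => {{[[]]}B} => {{[[]]}{B}} => {{[[]]}{}}

B => {B}   [B → { B }]
{B} => {BB}   [B → B B]
{BB} => {{B}B}   [B → { B }]
{{B}B} => {{BB}B}   [B → B B]
{{BB}B} => {{SB}B}   [B → S]
{{SB}B} => {{[B]B}B}   [S → [ B ]]
{{[B]B}B} => {{[S]B}B}   [B → S]
{{[S]B}B} => {{[[]]B}B}   [S → [ ]]
{{[[]]B}B} => {{[[]]}B}   [B → ε]
{{[[]]}B} => {{[[]]}{B}}   [B → { B }]
{{[[]]}{B}} => {{[[]]}{}}   [B → ε]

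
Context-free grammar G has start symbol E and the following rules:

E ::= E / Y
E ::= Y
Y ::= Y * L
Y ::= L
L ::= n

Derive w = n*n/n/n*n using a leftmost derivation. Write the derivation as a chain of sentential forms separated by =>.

E=>E/Y=>E/Y/Y=>Y/Y/Y=>Y*L/Y/Y=>L*L/Y/Y=>n*L/Y/Y=>n*n/Y/Y=>n*n/L/Y=>n*n/n/Y=>n*n/n/Y*L=>n*n/n/L*L=>n*n/n/n*L=>n*n/n/n*n

E => E/Y   [E ::= E / Y]
E/Y => E/Y/Y   [E ::= E / Y]
E/Y/Y => Y/Y/Y   [E ::= Y]
Y/Y/Y => Y*L/Y/Y   [Y ::= Y * L]
Y*L/Y/Y => L*L/Y/Y   [Y ::= L]
L*L/Y/Y => n*L/Y/Y   [L ::= n]
n*L/Y/Y => n*n/Y/Y   [L ::= n]
n*n/Y/Y => n*n/L/Y   [Y ::= L]
n*n/L/Y => n*n/n/Y   [L ::= n]
n*n/n/Y => n*n/n/Y*L   [Y ::= Y * L]
n*n/n/Y*L => n*n/n/L*L   [Y ::= L]
n*n/n/L*L => n*n/n/n*L   [L ::= n]
n*n/n/n*L => n*n/n/n*n   [L ::= n]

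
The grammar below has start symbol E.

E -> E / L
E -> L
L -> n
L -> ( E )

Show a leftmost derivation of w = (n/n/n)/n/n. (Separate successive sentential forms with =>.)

E => E/L => E/L/L => L/L/L => (E)/L/L => (E/L)/L/L => (E/L/L)/L/L => (L/L/L)/L/L => (n/L/L)/L/L => (n/n/L)/L/L => (n/n/n)/L/L => (n/n/n)/n/L => (n/n/n)/n/n

E => E/L   [E -> E / L]
E/L => E/L/L   [E -> E / L]
E/L/L => L/L/L   [E -> L]
L/L/L => (E)/L/L   [L -> ( E )]
(E)/L/L => (E/L)/L/L   [E -> E / L]
(E/L)/L/L => (E/L/L)/L/L   [E -> E / L]
(E/L/L)/L/L => (L/L/L)/L/L   [E -> L]
(L/L/L)/L/L => (n/L/L)/L/L   [L -> n]
(n/L/L)/L/L => (n/n/L)/L/L   [L -> n]
(n/n/L)/L/L => (n/n/n)/L/L   [L -> n]
(n/n/n)/L/L => (n/n/n)/n/L   [L -> n]
(n/n/n)/n/L => (n/n/n)/n/n   [L -> n]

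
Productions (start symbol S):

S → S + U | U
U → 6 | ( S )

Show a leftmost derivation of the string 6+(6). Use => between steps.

S => S+U => U+U => 6+U => 6+(S) => 6+(U) => 6+(6)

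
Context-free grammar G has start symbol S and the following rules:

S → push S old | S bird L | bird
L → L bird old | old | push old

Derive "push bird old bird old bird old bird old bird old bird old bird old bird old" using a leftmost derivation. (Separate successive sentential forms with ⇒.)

S ⇒ S bird L   [S → S bird L]
S bird L ⇒ S bird L bird L   [S → S bird L]
S bird L bird L ⇒ S bird L bird L bird L   [S → S bird L]
S bird L bird L bird L ⇒ S bird L bird L bird L bird L   [S → S bird L]
S bird L bird L bird L bird L ⇒ push S old bird L bird L bird L bird L   [S → push S old]
push S old bird L bird L bird L bird L ⇒ push bird old bird L bird L bird L bird L   [S → bird]
push bird old bird L bird L bird L bird L ⇒ push bird old bird L bird old bird L bird L bird L   [L → L bird old]
push bird old bird L bird old bird L bird L bird L ⇒ push bird old bird old bird old bird L bird L bird L   [L → old]
push bird old bird old bird old bird L bird L bird L ⇒ push bird old bird old bird old bird L bird old bird L bird L   [L → L bird old]
push bird old bird old bird old bird L bird old bird L bird L ⇒ push bird old bird old bird old bird old bird old bird L bird L   [L → old]
push bird old bird old bird old bird old bird old bird L bird L ⇒ push bird old bird old bird old bird old bird old bird old bird L   [L → old]
push bird old bird old bird old bird old bird old bird old bird L ⇒ push bird old bird old bird old bird old bird old bird old bird L bird old   [L → L bird old]
push bird old bird old bird old bird old bird old bird old bird L bird old ⇒ push bird old bird old bird old bird old bird old bird old bird old bird old   [L → old]

S ⇒ S bird L ⇒ S bird L bird L ⇒ S bird L bird L bird L ⇒ S bird L bird L bird L bird L ⇒ push S old bird L bird L bird L bird L ⇒ push bird old bird L bird L bird L bird L ⇒ push bird old bird L bird old bird L bird L bird L ⇒ push bird old bird old bird old bird L bird L bird L ⇒ push bird old bird old bird old bird L bird old bird L bird L ⇒ push bird old bird old bird old bird old bird old bird L bird L ⇒ push bird old bird old bird old bird old bird old bird old bird L ⇒ push bird old bird old bird old bird old bird old bird old bird L bird old ⇒ push bird old bird old bird old bird old bird old bird old bird old bird old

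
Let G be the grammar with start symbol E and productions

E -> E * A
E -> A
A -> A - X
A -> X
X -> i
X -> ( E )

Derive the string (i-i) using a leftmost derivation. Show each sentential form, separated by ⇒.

E ⇒ A ⇒ X ⇒ (E) ⇒ (A) ⇒ (A-X) ⇒ (X-X) ⇒ (i-X) ⇒ (i-i)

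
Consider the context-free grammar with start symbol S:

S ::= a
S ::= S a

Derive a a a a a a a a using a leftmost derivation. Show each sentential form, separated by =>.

S => S a   [S ::= S a]
S a => S a a   [S ::= S a]
S a a => S a a a   [S ::= S a]
S a a a => S a a a a   [S ::= S a]
S a a a a => S a a a a a   [S ::= S a]
S a a a a a => S a a a a a a   [S ::= S a]
S a a a a a a => S a a a a a a a   [S ::= S a]
S a a a a a a a => a a a a a a a a   [S ::= a]

S => S a => S a a => S a a a => S a a a a => S a a a a a => S a a a a a a => S a a a a a a a => a a a a a a a a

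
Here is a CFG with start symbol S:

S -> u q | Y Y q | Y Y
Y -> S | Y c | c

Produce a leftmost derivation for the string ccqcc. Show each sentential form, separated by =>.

S => YY   [S -> Y Y]
YY => SY   [Y -> S]
SY => YYY   [S -> Y Y]
YYY => SYY   [Y -> S]
SYY => YYqYY   [S -> Y Y q]
YYqYY => cYqYY   [Y -> c]
cYqYY => ccqYY   [Y -> c]
ccqYY => ccqcY   [Y -> c]
ccqcY => ccqcc   [Y -> c]

S=>YY=>SY=>YYY=>SYY=>YYqYY=>cYqYY=>ccqYY=>ccqcY=>ccqcc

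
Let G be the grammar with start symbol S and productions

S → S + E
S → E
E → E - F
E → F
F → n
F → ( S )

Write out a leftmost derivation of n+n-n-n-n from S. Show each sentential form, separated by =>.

S => S+E => E+E => F+E => n+E => n+E-F => n+E-F-F => n+E-F-F-F => n+F-F-F-F => n+n-F-F-F => n+n-n-F-F => n+n-n-n-F => n+n-n-n-n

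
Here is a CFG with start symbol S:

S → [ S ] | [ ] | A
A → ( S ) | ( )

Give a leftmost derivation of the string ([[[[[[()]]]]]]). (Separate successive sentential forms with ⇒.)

S⇒A⇒(S)⇒([S])⇒([[S]])⇒([[[S]]])⇒([[[[S]]]])⇒([[[[[S]]]]])⇒([[[[[[S]]]]]])⇒([[[[[[A]]]]]])⇒([[[[[[()]]]]]])

S ⇒ A   [S → A]
A ⇒ (S)   [A → ( S )]
(S) ⇒ ([S])   [S → [ S ]]
([S]) ⇒ ([[S]])   [S → [ S ]]
([[S]]) ⇒ ([[[S]]])   [S → [ S ]]
([[[S]]]) ⇒ ([[[[S]]]])   [S → [ S ]]
([[[[S]]]]) ⇒ ([[[[[S]]]]])   [S → [ S ]]
([[[[[S]]]]]) ⇒ ([[[[[[S]]]]]])   [S → [ S ]]
([[[[[[S]]]]]]) ⇒ ([[[[[[A]]]]]])   [S → A]
([[[[[[A]]]]]]) ⇒ ([[[[[[()]]]]]])   [A → ( )]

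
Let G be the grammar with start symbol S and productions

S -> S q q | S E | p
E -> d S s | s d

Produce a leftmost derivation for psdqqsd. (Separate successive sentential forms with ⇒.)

S ⇒ SE   [S -> S E]
SE ⇒ SqqE   [S -> S q q]
SqqE ⇒ SEqqE   [S -> S E]
SEqqE ⇒ pEqqE   [S -> p]
pEqqE ⇒ psdqqE   [E -> s d]
psdqqE ⇒ psdqqsd   [E -> s d]

S ⇒ SE ⇒ SqqE ⇒ SEqqE ⇒ pEqqE ⇒ psdqqE ⇒ psdqqsd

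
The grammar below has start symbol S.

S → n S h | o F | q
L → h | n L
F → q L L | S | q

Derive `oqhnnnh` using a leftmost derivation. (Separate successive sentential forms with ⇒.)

S ⇒ oF   [S → o F]
oF ⇒ oqLL   [F → q L L]
oqLL ⇒ oqhL   [L → h]
oqhL ⇒ oqhnL   [L → n L]
oqhnL ⇒ oqhnnL   [L → n L]
oqhnnL ⇒ oqhnnnL   [L → n L]
oqhnnnL ⇒ oqhnnnh   [L → h]

S ⇒ oF ⇒ oqLL ⇒ oqhL ⇒ oqhnL ⇒ oqhnnL ⇒ oqhnnnL ⇒ oqhnnnh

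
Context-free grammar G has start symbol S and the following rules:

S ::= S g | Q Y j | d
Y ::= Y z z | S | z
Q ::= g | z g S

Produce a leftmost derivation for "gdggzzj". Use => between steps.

S => QYj => gYj => gYzzj => gSzzj => gSgzzj => gSggzzj => gdggzzj

S => QYj   [S ::= Q Y j]
QYj => gYj   [Q ::= g]
gYj => gYzzj   [Y ::= Y z z]
gYzzj => gSzzj   [Y ::= S]
gSzzj => gSgzzj   [S ::= S g]
gSgzzj => gSggzzj   [S ::= S g]
gSggzzj => gdggzzj   [S ::= d]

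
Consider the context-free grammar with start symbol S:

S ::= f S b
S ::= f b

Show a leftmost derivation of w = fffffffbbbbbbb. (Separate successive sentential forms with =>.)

S => fSb => ffSbb => fffSbbb => ffffSbbbb => fffffSbbbbb => ffffffSbbbbbb => fffffffbbbbbbb

S => fSb   [S ::= f S b]
fSb => ffSbb   [S ::= f S b]
ffSbb => fffSbbb   [S ::= f S b]
fffSbbb => ffffSbbbb   [S ::= f S b]
ffffSbbbb => fffffSbbbbb   [S ::= f S b]
fffffSbbbbb => ffffffSbbbbbb   [S ::= f S b]
ffffffSbbbbbb => fffffffbbbbbbb   [S ::= f b]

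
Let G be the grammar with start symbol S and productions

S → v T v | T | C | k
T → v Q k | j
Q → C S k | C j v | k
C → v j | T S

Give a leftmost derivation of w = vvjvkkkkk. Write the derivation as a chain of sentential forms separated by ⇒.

S ⇒ C ⇒ TS ⇒ vQkS ⇒ vCSkkS ⇒ vvjSkkS ⇒ vvjTkkS ⇒ vvjvQkkkS ⇒ vvjvkkkkS ⇒ vvjvkkkkk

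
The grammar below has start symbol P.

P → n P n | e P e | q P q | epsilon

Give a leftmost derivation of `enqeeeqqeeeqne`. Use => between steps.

P => ePe => enPne => enqPqne => enqePeqne => enqeePeeqne => enqeeePeeeqne => enqeeeqPqeeeqne => enqeeeqqeeeqne

P => ePe   [P → e P e]
ePe => enPne   [P → n P n]
enPne => enqPqne   [P → q P q]
enqPqne => enqePeqne   [P → e P e]
enqePeqne => enqeePeeqne   [P → e P e]
enqeePeeqne => enqeeePeeeqne   [P → e P e]
enqeeePeeeqne => enqeeeqPqeeeqne   [P → q P q]
enqeeeqPqeeeqne => enqeeeqqeeeqne   [P → epsilon]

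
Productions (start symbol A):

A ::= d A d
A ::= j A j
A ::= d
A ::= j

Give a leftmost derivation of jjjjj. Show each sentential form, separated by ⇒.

A ⇒ jAj   [A ::= j A j]
jAj ⇒ jjAjj   [A ::= j A j]
jjAjj ⇒ jjjjj   [A ::= j]

A⇒jAj⇒jjAjj⇒jjjjj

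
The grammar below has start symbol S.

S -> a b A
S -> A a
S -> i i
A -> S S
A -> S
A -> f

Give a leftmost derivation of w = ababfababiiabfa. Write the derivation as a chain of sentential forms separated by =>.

S=>abA=>abSS=>ababAS=>ababfS=>ababfAa=>ababfSa=>ababfabAa=>ababfabSa=>ababfababAa=>ababfababSSa=>ababfababiiSa=>ababfababiiabAa=>ababfababiiabfa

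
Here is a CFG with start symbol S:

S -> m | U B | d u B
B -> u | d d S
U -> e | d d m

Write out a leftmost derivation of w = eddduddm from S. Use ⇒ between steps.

S ⇒ UB   [S -> U B]
UB ⇒ eB   [U -> e]
eB ⇒ eddS   [B -> d d S]
eddS ⇒ eddduB   [S -> d u B]
eddduB ⇒ eddduddS   [B -> d d S]
eddduddS ⇒ eddduddm   [S -> m]

S⇒UB⇒eB⇒eddS⇒eddduB⇒eddduddS⇒eddduddm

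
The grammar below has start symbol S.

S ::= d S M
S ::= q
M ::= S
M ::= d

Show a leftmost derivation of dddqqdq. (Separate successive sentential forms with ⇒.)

S ⇒ dSM   [S ::= d S M]
dSM ⇒ ddSMM   [S ::= d S M]
ddSMM ⇒ dddSMMM   [S ::= d S M]
dddSMMM ⇒ dddqMMM   [S ::= q]
dddqMMM ⇒ dddqSMM   [M ::= S]
dddqSMM ⇒ dddqqMM   [S ::= q]
dddqqMM ⇒ dddqqdM   [M ::= d]
dddqqdM ⇒ dddqqdS   [M ::= S]
dddqqdS ⇒ dddqqdq   [S ::= q]

S ⇒ dSM ⇒ ddSMM ⇒ dddSMMM ⇒ dddqMMM ⇒ dddqSMM ⇒ dddqqMM ⇒ dddqqdM ⇒ dddqqdS ⇒ dddqqdq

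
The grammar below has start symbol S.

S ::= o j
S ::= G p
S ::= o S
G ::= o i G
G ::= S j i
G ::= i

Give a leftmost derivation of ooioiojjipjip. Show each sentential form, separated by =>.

S => Gp => Sjip => oSjip => oGpjip => ooiGpjip => ooioiGpjip => ooioiSjipjip => ooioiojjipjip

S => Gp   [S ::= G p]
Gp => Sjip   [G ::= S j i]
Sjip => oSjip   [S ::= o S]
oSjip => oGpjip   [S ::= G p]
oGpjip => ooiGpjip   [G ::= o i G]
ooiGpjip => ooioiGpjip   [G ::= o i G]
ooioiGpjip => ooioiSjipjip   [G ::= S j i]
ooioiSjipjip => ooioiojjipjip   [S ::= o j]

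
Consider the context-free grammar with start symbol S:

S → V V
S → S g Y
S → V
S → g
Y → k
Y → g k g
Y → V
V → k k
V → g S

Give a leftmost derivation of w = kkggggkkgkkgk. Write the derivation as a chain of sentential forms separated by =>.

S => SgY   [S → S g Y]
SgY => VVgY   [S → V V]
VVgY => kkVgY   [V → k k]
kkVgY => kkgSgY   [V → g S]
kkgSgY => kkgVgY   [S → V]
kkgVgY => kkggSgY   [V → g S]
kkggSgY => kkggSgYgY   [S → S g Y]
kkggSgYgY => kkggSgYgYgY   [S → S g Y]
kkggSgYgYgY => kkggggYgYgY   [S → g]
kkggggYgYgY => kkggggVgYgY   [Y → V]
kkggggVgYgY => kkggggkkgYgY   [V → k k]
kkggggkkgYgY => kkggggkkgVgY   [Y → V]
kkggggkkgVgY => kkggggkkgkkgY   [V → k k]
kkggggkkgkkgY => kkggggkkgkkgk   [Y → k]

S => SgY => VVgY => kkVgY => kkgSgY => kkgVgY => kkggSgY => kkggSgYgY => kkggSgYgYgY => kkggggYgYgY => kkggggVgYgY => kkggggkkgYgY => kkggggkkgVgY => kkggggkkgkkgY => kkggggkkgkkgk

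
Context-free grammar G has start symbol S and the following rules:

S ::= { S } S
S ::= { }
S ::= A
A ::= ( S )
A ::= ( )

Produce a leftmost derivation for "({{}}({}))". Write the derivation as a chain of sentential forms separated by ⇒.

S ⇒ A   [S ::= A]
A ⇒ (S)   [A ::= ( S )]
(S) ⇒ ({S}S)   [S ::= { S } S]
({S}S) ⇒ ({{}}S)   [S ::= { }]
({{}}S) ⇒ ({{}}A)   [S ::= A]
({{}}A) ⇒ ({{}}(S))   [A ::= ( S )]
({{}}(S)) ⇒ ({{}}({}))   [S ::= { }]

S ⇒ A ⇒ (S) ⇒ ({S}S) ⇒ ({{}}S) ⇒ ({{}}A) ⇒ ({{}}(S)) ⇒ ({{}}({}))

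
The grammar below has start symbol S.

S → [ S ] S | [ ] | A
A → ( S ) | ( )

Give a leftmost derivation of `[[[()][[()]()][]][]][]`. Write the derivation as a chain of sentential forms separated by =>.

S=>[S]S=>[[S]S]S=>[[[S]S]S]S=>[[[A]S]S]S=>[[[()]S]S]S=>[[[()][S]S]S]S=>[[[()][[S]S]S]S]S=>[[[()][[A]S]S]S]S=>[[[()][[()]S]S]S]S=>[[[()][[()]A]S]S]S=>[[[()][[()]()]S]S]S=>[[[()][[()]()][]]S]S=>[[[()][[()]()][]][]]S=>[[[()][[()]()][]][]][]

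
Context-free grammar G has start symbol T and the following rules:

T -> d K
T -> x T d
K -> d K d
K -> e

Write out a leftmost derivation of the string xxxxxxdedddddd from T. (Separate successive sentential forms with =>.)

T => xTd => xxTdd => xxxTddd => xxxxTdddd => xxxxxTddddd => xxxxxxTdddddd => xxxxxxdKdddddd => xxxxxxdedddddd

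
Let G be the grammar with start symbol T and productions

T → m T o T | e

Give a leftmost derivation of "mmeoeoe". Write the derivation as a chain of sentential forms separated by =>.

T => mToT   [T → m T o T]
mToT => mmToToT   [T → m T o T]
mmToToT => mmeoToT   [T → e]
mmeoToT => mmeoeoT   [T → e]
mmeoeoT => mmeoeoe   [T → e]

T => mToT => mmToToT => mmeoToT => mmeoeoT => mmeoeoe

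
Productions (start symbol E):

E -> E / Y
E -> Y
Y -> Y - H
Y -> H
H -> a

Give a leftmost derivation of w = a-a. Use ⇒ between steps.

E ⇒ Y ⇒ Y-H ⇒ H-H ⇒ a-H ⇒ a-a

E ⇒ Y   [E -> Y]
Y ⇒ Y-H   [Y -> Y - H]
Y-H ⇒ H-H   [Y -> H]
H-H ⇒ a-H   [H -> a]
a-H ⇒ a-a   [H -> a]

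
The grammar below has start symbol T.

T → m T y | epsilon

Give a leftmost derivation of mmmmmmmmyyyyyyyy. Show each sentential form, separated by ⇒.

T⇒mTy⇒mmTyy⇒mmmTyyy⇒mmmmTyyyy⇒mmmmmTyyyyy⇒mmmmmmTyyyyyy⇒mmmmmmmTyyyyyyy⇒mmmmmmmmTyyyyyyyy⇒mmmmmmmmyyyyyyyy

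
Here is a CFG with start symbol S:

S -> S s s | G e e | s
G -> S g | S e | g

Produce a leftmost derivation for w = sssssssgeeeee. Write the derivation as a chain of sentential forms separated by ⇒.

S ⇒ Gee   [S -> G e e]
Gee ⇒ Seee   [G -> S e]
Seee ⇒ Geeeee   [S -> G e e]
Geeeee ⇒ Sgeeeee   [G -> S g]
Sgeeeee ⇒ Sssgeeeee   [S -> S s s]
Sssgeeeee ⇒ Sssssgeeeee   [S -> S s s]
Sssssgeeeee ⇒ Sssssssgeeeee   [S -> S s s]
Sssssssgeeeee ⇒ sssssssgeeeee   [S -> s]

S ⇒ Gee ⇒ Seee ⇒ Geeeee ⇒ Sgeeeee ⇒ Sssgeeeee ⇒ Sssssgeeeee ⇒ Sssssssgeeeee ⇒ sssssssgeeeee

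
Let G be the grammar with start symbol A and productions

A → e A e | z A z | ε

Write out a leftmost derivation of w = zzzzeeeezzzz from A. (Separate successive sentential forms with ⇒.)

A ⇒ zAz   [A → z A z]
zAz ⇒ zzAzz   [A → z A z]
zzAzz ⇒ zzzAzzz   [A → z A z]
zzzAzzz ⇒ zzzzAzzzz   [A → z A z]
zzzzAzzzz ⇒ zzzzeAezzzz   [A → e A e]
zzzzeAezzzz ⇒ zzzzeeAeezzzz   [A → e A e]
zzzzeeAeezzzz ⇒ zzzzeeeezzzz   [A → ε]

A ⇒ zAz ⇒ zzAzz ⇒ zzzAzzz ⇒ zzzzAzzzz ⇒ zzzzeAezzzz ⇒ zzzzeeAeezzzz ⇒ zzzzeeeezzzz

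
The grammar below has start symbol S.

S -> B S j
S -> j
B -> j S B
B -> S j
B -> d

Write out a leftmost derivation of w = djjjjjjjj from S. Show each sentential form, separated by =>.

S => BSj   [S -> B S j]
BSj => dSj   [B -> d]
dSj => dBSjj   [S -> B S j]
dBSjj => dSjSjj   [B -> S j]
dSjSjj => dBSjjSjj   [S -> B S j]
dBSjjSjj => dSjSjjSjj   [B -> S j]
dSjSjjSjj => djjSjjSjj   [S -> j]
djjSjjSjj => djjjjjSjj   [S -> j]
djjjjjSjj => djjjjjjjj   [S -> j]

S => BSj => dSj => dBSjj => dSjSjj => dBSjjSjj => dSjSjjSjj => djjSjjSjj => djjjjjSjj => djjjjjjjj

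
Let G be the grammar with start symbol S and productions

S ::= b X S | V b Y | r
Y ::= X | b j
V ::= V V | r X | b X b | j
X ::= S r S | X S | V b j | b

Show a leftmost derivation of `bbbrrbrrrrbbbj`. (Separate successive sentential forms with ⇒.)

S ⇒ bXS   [S ::= b X S]
bXS ⇒ bbS   [X ::= b]
bbS ⇒ bbVbY   [S ::= V b Y]
bbVbY ⇒ bbbXbbY   [V ::= b X b]
bbbXbbY ⇒ bbbSrSbbY   [X ::= S r S]
bbbSrSbbY ⇒ bbbrrSbbY   [S ::= r]
bbbrrSbbY ⇒ bbbrrbXSbbY   [S ::= b X S]
bbbrrbXSbbY ⇒ bbbrrbSrSSbbY   [X ::= S r S]
bbbrrbSrSSbbY ⇒ bbbrrbrrSSbbY   [S ::= r]
bbbrrbrrSSbbY ⇒ bbbrrbrrrSbbY   [S ::= r]
bbbrrbrrrSbbY ⇒ bbbrrbrrrrbbY   [S ::= r]
bbbrrbrrrrbbY ⇒ bbbrrbrrrrbbbj   [Y ::= b j]

S ⇒ bXS ⇒ bbS ⇒ bbVbY ⇒ bbbXbbY ⇒ bbbSrSbbY ⇒ bbbrrSbbY ⇒ bbbrrbXSbbY ⇒ bbbrrbSrSSbbY ⇒ bbbrrbrrSSbbY ⇒ bbbrrbrrrSbbY ⇒ bbbrrbrrrrbbY ⇒ bbbrrbrrrrbbbj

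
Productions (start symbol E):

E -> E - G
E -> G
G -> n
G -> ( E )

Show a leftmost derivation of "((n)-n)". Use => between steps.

E => G => (E) => (E-G) => (G-G) => ((E)-G) => ((G)-G) => ((n)-G) => ((n)-n)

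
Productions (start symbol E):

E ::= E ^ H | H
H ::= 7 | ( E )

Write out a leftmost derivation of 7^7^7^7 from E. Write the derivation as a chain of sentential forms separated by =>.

E => E^H => E^H^H => E^H^H^H => H^H^H^H => 7^H^H^H => 7^7^H^H => 7^7^7^H => 7^7^7^7

E => E^H   [E ::= E ^ H]
E^H => E^H^H   [E ::= E ^ H]
E^H^H => E^H^H^H   [E ::= E ^ H]
E^H^H^H => H^H^H^H   [E ::= H]
H^H^H^H => 7^H^H^H   [H ::= 7]
7^H^H^H => 7^7^H^H   [H ::= 7]
7^7^H^H => 7^7^7^H   [H ::= 7]
7^7^7^H => 7^7^7^7   [H ::= 7]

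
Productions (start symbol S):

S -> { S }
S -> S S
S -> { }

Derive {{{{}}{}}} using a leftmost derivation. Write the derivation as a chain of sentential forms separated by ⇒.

S ⇒ {S}   [S -> { S }]
{S} ⇒ {{S}}   [S -> { S }]
{{S}} ⇒ {{SS}}   [S -> S S]
{{SS}} ⇒ {{{S}S}}   [S -> { S }]
{{{S}S}} ⇒ {{{{}}S}}   [S -> { }]
{{{{}}S}} ⇒ {{{{}}{}}}   [S -> { }]

S ⇒ {S} ⇒ {{S}} ⇒ {{SS}} ⇒ {{{S}S}} ⇒ {{{{}}S}} ⇒ {{{{}}{}}}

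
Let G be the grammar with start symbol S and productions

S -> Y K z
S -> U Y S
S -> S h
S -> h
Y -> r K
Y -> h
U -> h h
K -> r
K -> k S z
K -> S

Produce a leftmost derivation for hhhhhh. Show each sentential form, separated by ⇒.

S⇒Sh⇒Shh⇒UYShh⇒hhYShh⇒hhhShh⇒hhhhhh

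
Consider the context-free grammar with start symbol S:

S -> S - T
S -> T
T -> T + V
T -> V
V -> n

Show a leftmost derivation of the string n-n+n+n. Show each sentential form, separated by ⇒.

S ⇒ S-T ⇒ T-T ⇒ V-T ⇒ n-T ⇒ n-T+V ⇒ n-T+V+V ⇒ n-V+V+V ⇒ n-n+V+V ⇒ n-n+n+V ⇒ n-n+n+n

S ⇒ S-T   [S -> S - T]
S-T ⇒ T-T   [S -> T]
T-T ⇒ V-T   [T -> V]
V-T ⇒ n-T   [V -> n]
n-T ⇒ n-T+V   [T -> T + V]
n-T+V ⇒ n-T+V+V   [T -> T + V]
n-T+V+V ⇒ n-V+V+V   [T -> V]
n-V+V+V ⇒ n-n+V+V   [V -> n]
n-n+V+V ⇒ n-n+n+V   [V -> n]
n-n+n+V ⇒ n-n+n+n   [V -> n]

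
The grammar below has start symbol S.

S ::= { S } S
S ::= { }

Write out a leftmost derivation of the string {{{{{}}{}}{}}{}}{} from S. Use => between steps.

S => {S}S   [S ::= { S } S]
{S}S => {{S}S}S   [S ::= { S } S]
{{S}S}S => {{{S}S}S}S   [S ::= { S } S]
{{{S}S}S}S => {{{{S}S}S}S}S   [S ::= { S } S]
{{{{S}S}S}S}S => {{{{{}}S}S}S}S   [S ::= { }]
{{{{{}}S}S}S}S => {{{{{}}{}}S}S}S   [S ::= { }]
{{{{{}}{}}S}S}S => {{{{{}}{}}{}}S}S   [S ::= { }]
{{{{{}}{}}{}}S}S => {{{{{}}{}}{}}{}}S   [S ::= { }]
{{{{{}}{}}{}}{}}S => {{{{{}}{}}{}}{}}{}   [S ::= { }]

S => {S}S => {{S}S}S => {{{S}S}S}S => {{{{S}S}S}S}S => {{{{{}}S}S}S}S => {{{{{}}{}}S}S}S => {{{{{}}{}}{}}S}S => {{{{{}}{}}{}}{}}S => {{{{{}}{}}{}}{}}{}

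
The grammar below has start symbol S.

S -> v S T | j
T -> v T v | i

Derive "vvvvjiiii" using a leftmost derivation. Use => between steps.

S=>vST=>vvSTT=>vvvSTTT=>vvvvSTTTT=>vvvvjTTTT=>vvvvjiTTT=>vvvvjiiTT=>vvvvjiiiT=>vvvvjiiii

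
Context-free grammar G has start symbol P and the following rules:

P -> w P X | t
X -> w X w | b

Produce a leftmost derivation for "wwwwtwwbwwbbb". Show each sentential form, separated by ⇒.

P⇒wPX⇒wwPXX⇒wwwPXXX⇒wwwwPXXXX⇒wwwwtXXXX⇒wwwwtwXwXXX⇒wwwwtwwXwwXXX⇒wwwwtwwbwwXXX⇒wwwwtwwbwwbXX⇒wwwwtwwbwwbbX⇒wwwwtwwbwwbbb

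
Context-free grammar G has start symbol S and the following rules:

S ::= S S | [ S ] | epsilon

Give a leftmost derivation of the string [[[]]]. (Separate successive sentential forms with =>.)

S => [S] => [[S]] => [[SS]] => [[[S]S]] => [[[]S]] => [[[]]]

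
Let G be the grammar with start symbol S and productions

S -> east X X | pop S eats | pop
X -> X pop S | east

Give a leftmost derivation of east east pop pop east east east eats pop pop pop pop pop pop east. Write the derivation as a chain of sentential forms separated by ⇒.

S ⇒ east X X   [S -> east X X]
east X X ⇒ east X pop S X   [X -> X pop S]
east X pop S X ⇒ east X pop S pop S X   [X -> X pop S]
east X pop S pop S X ⇒ east X pop S pop S pop S X   [X -> X pop S]
east X pop S pop S pop S X ⇒ east X pop S pop S pop S pop S X   [X -> X pop S]
east X pop S pop S pop S pop S X ⇒ east east pop S pop S pop S pop S X   [X -> east]
east east pop S pop S pop S pop S X ⇒ east east pop pop S eats pop S pop S pop S X   [S -> pop S eats]
east east pop pop S eats pop S pop S pop S X ⇒ east east pop pop east X X eats pop S pop S pop S X   [S -> east X X]
east east pop pop east X X eats pop S pop S pop S X ⇒ east east pop pop east east X eats pop S pop S pop S X   [X -> east]
east east pop pop east east X eats pop S pop S pop S X ⇒ east east pop pop east east east eats pop S pop S pop S X   [X -> east]
east east pop pop east east east eats pop S pop S pop S X ⇒ east east pop pop east east east eats pop pop pop S pop S X   [S -> pop]
east east pop pop east east east eats pop pop pop S pop S X ⇒ east east pop pop east east east eats pop pop pop pop pop S X   [S -> pop]
east east pop pop east east east eats pop pop pop pop pop S X ⇒ east east pop pop east east east eats pop pop pop pop pop pop X   [S -> pop]
east east pop pop east east east eats pop pop pop pop pop pop X ⇒ east east pop pop east east east eats pop pop pop pop pop pop east   [X -> east]

S ⇒ east X X ⇒ east X pop S X ⇒ east X pop S pop S X ⇒ east X pop S pop S pop S X ⇒ east X pop S pop S pop S pop S X ⇒ east east pop S pop S pop S pop S X ⇒ east east pop pop S eats pop S pop S pop S X ⇒ east east pop pop east X X eats pop S pop S pop S X ⇒ east east pop pop east east X eats pop S pop S pop S X ⇒ east east pop pop east east east eats pop S pop S pop S X ⇒ east east pop pop east east east eats pop pop pop S pop S X ⇒ east east pop pop east east east eats pop pop pop pop pop S X ⇒ east east pop pop east east east eats pop pop pop pop pop pop X ⇒ east east pop pop east east east eats pop pop pop pop pop pop east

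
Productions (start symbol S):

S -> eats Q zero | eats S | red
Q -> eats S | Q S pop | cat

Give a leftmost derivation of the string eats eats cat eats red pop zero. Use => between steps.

S => eats S => eats eats Q zero => eats eats Q S pop zero => eats eats cat S pop zero => eats eats cat eats S pop zero => eats eats cat eats red pop zero

S => eats S   [S -> eats S]
eats S => eats eats Q zero   [S -> eats Q zero]
eats eats Q zero => eats eats Q S pop zero   [Q -> Q S pop]
eats eats Q S pop zero => eats eats cat S pop zero   [Q -> cat]
eats eats cat S pop zero => eats eats cat eats S pop zero   [S -> eats S]
eats eats cat eats S pop zero => eats eats cat eats red pop zero   [S -> red]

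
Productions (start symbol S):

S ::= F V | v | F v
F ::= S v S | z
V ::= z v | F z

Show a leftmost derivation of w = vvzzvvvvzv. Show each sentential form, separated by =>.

S=>FV=>SvSV=>FvvSV=>SvSvvSV=>vvSvvSV=>vvFVvvSV=>vvzVvvSV=>vvzzvvvSV=>vvzzvvvvV=>vvzzvvvvzv

S => FV   [S ::= F V]
FV => SvSV   [F ::= S v S]
SvSV => FvvSV   [S ::= F v]
FvvSV => SvSvvSV   [F ::= S v S]
SvSvvSV => vvSvvSV   [S ::= v]
vvSvvSV => vvFVvvSV   [S ::= F V]
vvFVvvSV => vvzVvvSV   [F ::= z]
vvzVvvSV => vvzzvvvSV   [V ::= z v]
vvzzvvvSV => vvzzvvvvV   [S ::= v]
vvzzvvvvV => vvzzvvvvzv   [V ::= z v]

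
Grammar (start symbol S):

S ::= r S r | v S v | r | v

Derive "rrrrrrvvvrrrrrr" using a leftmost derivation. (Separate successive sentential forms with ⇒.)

S ⇒ rSr   [S ::= r S r]
rSr ⇒ rrSrr   [S ::= r S r]
rrSrr ⇒ rrrSrrr   [S ::= r S r]
rrrSrrr ⇒ rrrrSrrrr   [S ::= r S r]
rrrrSrrrr ⇒ rrrrrSrrrrr   [S ::= r S r]
rrrrrSrrrrr ⇒ rrrrrrSrrrrrr   [S ::= r S r]
rrrrrrSrrrrrr ⇒ rrrrrrvSvrrrrrr   [S ::= v S v]
rrrrrrvSvrrrrrr ⇒ rrrrrrvvvrrrrrr   [S ::= v]

S ⇒ rSr ⇒ rrSrr ⇒ rrrSrrr ⇒ rrrrSrrrr ⇒ rrrrrSrrrrr ⇒ rrrrrrSrrrrrr ⇒ rrrrrrvSvrrrrrr ⇒ rrrrrrvvvrrrrrr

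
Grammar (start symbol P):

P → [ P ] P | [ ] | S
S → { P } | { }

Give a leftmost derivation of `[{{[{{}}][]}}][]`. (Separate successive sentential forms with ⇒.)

P ⇒ [P]P   [P → [ P ] P]
[P]P ⇒ [S]P   [P → S]
[S]P ⇒ [{P}]P   [S → { P }]
[{P}]P ⇒ [{S}]P   [P → S]
[{S}]P ⇒ [{{P}}]P   [S → { P }]
[{{P}}]P ⇒ [{{[P]P}}]P   [P → [ P ] P]
[{{[P]P}}]P ⇒ [{{[S]P}}]P   [P → S]
[{{[S]P}}]P ⇒ [{{[{P}]P}}]P   [S → { P }]
[{{[{P}]P}}]P ⇒ [{{[{S}]P}}]P   [P → S]
[{{[{S}]P}}]P ⇒ [{{[{{}}]P}}]P   [S → { }]
[{{[{{}}]P}}]P ⇒ [{{[{{}}][]}}]P   [P → [ ]]
[{{[{{}}][]}}]P ⇒ [{{[{{}}][]}}][]   [P → [ ]]

P ⇒ [P]P ⇒ [S]P ⇒ [{P}]P ⇒ [{S}]P ⇒ [{{P}}]P ⇒ [{{[P]P}}]P ⇒ [{{[S]P}}]P ⇒ [{{[{P}]P}}]P ⇒ [{{[{S}]P}}]P ⇒ [{{[{{}}]P}}]P ⇒ [{{[{{}}][]}}]P ⇒ [{{[{{}}][]}}][]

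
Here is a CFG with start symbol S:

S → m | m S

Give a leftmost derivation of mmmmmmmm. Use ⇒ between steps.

S⇒mS⇒mmS⇒mmmS⇒mmmmS⇒mmmmmS⇒mmmmmmS⇒mmmmmmmS⇒mmmmmmmm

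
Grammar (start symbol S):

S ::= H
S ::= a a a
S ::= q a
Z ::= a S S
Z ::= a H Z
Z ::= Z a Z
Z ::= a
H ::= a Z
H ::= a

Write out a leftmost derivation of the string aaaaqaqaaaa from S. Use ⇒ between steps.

S ⇒ H   [S ::= H]
H ⇒ aZ   [H ::= a Z]
aZ ⇒ aaHZ   [Z ::= a H Z]
aaHZ ⇒ aaaZZ   [H ::= a Z]
aaaZZ ⇒ aaaZaZZ   [Z ::= Z a Z]
aaaZaZZ ⇒ aaaaSSaZZ   [Z ::= a S S]
aaaaSSaZZ ⇒ aaaaqaSaZZ   [S ::= q a]
aaaaqaSaZZ ⇒ aaaaqaqaaZZ   [S ::= q a]
aaaaqaqaaZZ ⇒ aaaaqaqaaaZ   [Z ::= a]
aaaaqaqaaaZ ⇒ aaaaqaqaaaa   [Z ::= a]

S ⇒ H ⇒ aZ ⇒ aaHZ ⇒ aaaZZ ⇒ aaaZaZZ ⇒ aaaaSSaZZ ⇒ aaaaqaSaZZ ⇒ aaaaqaqaaZZ ⇒ aaaaqaqaaaZ ⇒ aaaaqaqaaaa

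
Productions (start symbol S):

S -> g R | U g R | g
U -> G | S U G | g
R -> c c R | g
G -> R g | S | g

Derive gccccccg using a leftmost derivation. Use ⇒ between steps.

S ⇒ gR ⇒ gccR ⇒ gccccR ⇒ gccccccR ⇒ gccccccg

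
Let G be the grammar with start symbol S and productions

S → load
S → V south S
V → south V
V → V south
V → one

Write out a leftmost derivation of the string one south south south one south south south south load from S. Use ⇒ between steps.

S ⇒ V south S ⇒ one south S ⇒ one south V south S ⇒ one south V south south S ⇒ one south V south south south S ⇒ one south south V south south south S ⇒ one south south south V south south south S ⇒ one south south south V south south south south S ⇒ one south south south one south south south south S ⇒ one south south south one south south south south load

S ⇒ V south S   [S → V south S]
V south S ⇒ one south S   [V → one]
one south S ⇒ one south V south S   [S → V south S]
one south V south S ⇒ one south V south south S   [V → V south]
one south V south south S ⇒ one south V south south south S   [V → V south]
one south V south south south S ⇒ one south south V south south south S   [V → south V]
one south south V south south south S ⇒ one south south south V south south south S   [V → south V]
one south south south V south south south S ⇒ one south south south V south south south south S   [V → V south]
one south south south V south south south south S ⇒ one south south south one south south south south S   [V → one]
one south south south one south south south south S ⇒ one south south south one south south south south load   [S → load]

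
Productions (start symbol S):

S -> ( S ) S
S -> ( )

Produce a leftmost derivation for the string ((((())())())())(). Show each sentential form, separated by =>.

S=>(S)S=>((S)S)S=>(((S)S)S)S=>((((S)S)S)S)S=>((((())S)S)S)S=>((((())())S)S)S=>((((())())())S)S=>((((())())())())S=>((((())())())())()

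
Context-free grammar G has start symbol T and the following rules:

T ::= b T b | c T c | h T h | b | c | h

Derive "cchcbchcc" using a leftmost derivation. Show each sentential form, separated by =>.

T=>cTc=>ccTcc=>cchThcc=>cchcTchcc=>cchcbchcc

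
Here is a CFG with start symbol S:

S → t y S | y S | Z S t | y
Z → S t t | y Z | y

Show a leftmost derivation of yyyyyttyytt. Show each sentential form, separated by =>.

S=>ZSt=>ySt=>yySt=>yyySt=>yyyZStt=>yyyyZStt=>yyyySttStt=>yyyyyttStt=>yyyyyttyStt=>yyyyyttyytt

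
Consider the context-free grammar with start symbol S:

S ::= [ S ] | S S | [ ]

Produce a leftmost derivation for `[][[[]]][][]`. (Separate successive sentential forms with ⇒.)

S ⇒ SS   [S ::= S S]
SS ⇒ []S   [S ::= [ ]]
[]S ⇒ []SS   [S ::= S S]
[]SS ⇒ [][S]S   [S ::= [ S ]]
[][S]S ⇒ [][[S]]S   [S ::= [ S ]]
[][[S]]S ⇒ [][[[]]]S   [S ::= [ ]]
[][[[]]]S ⇒ [][[[]]]SS   [S ::= S S]
[][[[]]]SS ⇒ [][[[]]][]S   [S ::= [ ]]
[][[[]]][]S ⇒ [][[[]]][][]   [S ::= [ ]]

S ⇒ SS ⇒ []S ⇒ []SS ⇒ [][S]S ⇒ [][[S]]S ⇒ [][[[]]]S ⇒ [][[[]]]SS ⇒ [][[[]]][]S ⇒ [][[[]]][][]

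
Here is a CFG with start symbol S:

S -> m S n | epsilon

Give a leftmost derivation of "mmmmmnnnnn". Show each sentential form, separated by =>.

S => mSn => mmSnn => mmmSnnn => mmmmSnnnn => mmmmmSnnnnn => mmmmmnnnnn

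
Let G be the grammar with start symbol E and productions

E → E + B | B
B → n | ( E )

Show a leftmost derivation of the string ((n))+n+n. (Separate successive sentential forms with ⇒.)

E ⇒ E+B   [E → E + B]
E+B ⇒ E+B+B   [E → E + B]
E+B+B ⇒ B+B+B   [E → B]
B+B+B ⇒ (E)+B+B   [B → ( E )]
(E)+B+B ⇒ (B)+B+B   [E → B]
(B)+B+B ⇒ ((E))+B+B   [B → ( E )]
((E))+B+B ⇒ ((B))+B+B   [E → B]
((B))+B+B ⇒ ((n))+B+B   [B → n]
((n))+B+B ⇒ ((n))+n+B   [B → n]
((n))+n+B ⇒ ((n))+n+n   [B → n]

E ⇒ E+B ⇒ E+B+B ⇒ B+B+B ⇒ (E)+B+B ⇒ (B)+B+B ⇒ ((E))+B+B ⇒ ((B))+B+B ⇒ ((n))+B+B ⇒ ((n))+n+B ⇒ ((n))+n+n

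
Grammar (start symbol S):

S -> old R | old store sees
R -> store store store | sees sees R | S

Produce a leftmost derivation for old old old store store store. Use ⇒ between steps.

S ⇒ old R ⇒ old S ⇒ old old R ⇒ old old S ⇒ old old old R ⇒ old old old store store store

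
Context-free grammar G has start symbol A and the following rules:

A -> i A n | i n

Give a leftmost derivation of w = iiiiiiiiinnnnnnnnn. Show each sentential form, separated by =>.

A => iAn => iiAnn => iiiAnnn => iiiiAnnnn => iiiiiAnnnnn => iiiiiiAnnnnnn => iiiiiiiAnnnnnnn => iiiiiiiiAnnnnnnnn => iiiiiiiiinnnnnnnnn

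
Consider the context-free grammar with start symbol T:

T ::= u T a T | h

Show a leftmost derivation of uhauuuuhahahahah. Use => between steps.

T => uTaT   [T ::= u T a T]
uTaT => uhaT   [T ::= h]
uhaT => uhauTaT   [T ::= u T a T]
uhauTaT => uhauuTaTaT   [T ::= u T a T]
uhauuTaTaT => uhauuuTaTaTaT   [T ::= u T a T]
uhauuuTaTaTaT => uhauuuuTaTaTaTaT   [T ::= u T a T]
uhauuuuTaTaTaTaT => uhauuuuhaTaTaTaT   [T ::= h]
uhauuuuhaTaTaTaT => uhauuuuhahaTaTaT   [T ::= h]
uhauuuuhahaTaTaT => uhauuuuhahahaTaT   [T ::= h]
uhauuuuhahahaTaT => uhauuuuhahahahaT   [T ::= h]
uhauuuuhahahahaT => uhauuuuhahahahah   [T ::= h]

T => uTaT => uhaT => uhauTaT => uhauuTaTaT => uhauuuTaTaTaT => uhauuuuTaTaTaTaT => uhauuuuhaTaTaTaT => uhauuuuhahaTaTaT => uhauuuuhahahaTaT => uhauuuuhahahahaT => uhauuuuhahahahah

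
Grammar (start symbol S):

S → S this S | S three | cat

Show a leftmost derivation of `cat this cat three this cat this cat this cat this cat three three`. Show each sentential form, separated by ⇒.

S ⇒ S three   [S → S three]
S three ⇒ S three three   [S → S three]
S three three ⇒ S this S three three   [S → S this S]
S this S three three ⇒ S this S this S three three   [S → S this S]
S this S this S three three ⇒ S this S this S this S three three   [S → S this S]
S this S this S this S three three ⇒ S this S this S this S this S three three   [S → S this S]
S this S this S this S this S three three ⇒ S three this S this S this S this S three three   [S → S three]
S three this S this S this S this S three three ⇒ S this S three this S this S this S this S three three   [S → S this S]
S this S three this S this S this S this S three three ⇒ cat this S three this S this S this S this S three three   [S → cat]
cat this S three this S this S this S this S three three ⇒ cat this cat three this S this S this S this S three three   [S → cat]
cat this cat three this S this S this S this S three three ⇒ cat this cat three this cat this S this S this S three three   [S → cat]
cat this cat three this cat this S this S this S three three ⇒ cat this cat three this cat this cat this S this S three three   [S → cat]
cat this cat three this cat this cat this S this S three three ⇒ cat this cat three this cat this cat this cat this S three three   [S → cat]
cat this cat three this cat this cat this cat this S three three ⇒ cat this cat three this cat this cat this cat this cat three three   [S → cat]

S ⇒ S three ⇒ S three three ⇒ S this S three three ⇒ S this S this S three three ⇒ S this S this S this S three three ⇒ S this S this S this S this S three three ⇒ S three this S this S this S this S three three ⇒ S this S three this S this S this S this S three three ⇒ cat this S three this S this S this S this S three three ⇒ cat this cat three this S this S this S this S three three ⇒ cat this cat three this cat this S this S this S three three ⇒ cat this cat three this cat this cat this S this S three three ⇒ cat this cat three this cat this cat this cat this S three three ⇒ cat this cat three this cat this cat this cat this cat three three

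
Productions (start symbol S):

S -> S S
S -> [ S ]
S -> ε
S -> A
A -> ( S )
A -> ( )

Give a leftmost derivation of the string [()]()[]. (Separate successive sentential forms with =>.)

S => SS   [S -> S S]
SS => [S]S   [S -> [ S ]]
[S]S => [A]S   [S -> A]
[A]S => [()]S   [A -> ( )]
[()]S => [()]SS   [S -> S S]
[()]SS => [()]AS   [S -> A]
[()]AS => [()]()S   [A -> ( )]
[()]()S => [()]()[S]   [S -> [ S ]]
[()]()[S] => [()]()[]   [S -> ε]

S => SS => [S]S => [A]S => [()]S => [()]SS => [()]AS => [()]()S => [()]()[S] => [()]()[]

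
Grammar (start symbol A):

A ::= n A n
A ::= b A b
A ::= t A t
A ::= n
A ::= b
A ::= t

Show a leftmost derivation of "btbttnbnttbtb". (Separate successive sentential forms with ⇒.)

A ⇒ bAb ⇒ btAtb ⇒ btbAbtb ⇒ btbtAtbtb ⇒ btbttAttbtb ⇒ btbttnAnttbtb ⇒ btbttnbnttbtb

A ⇒ bAb   [A ::= b A b]
bAb ⇒ btAtb   [A ::= t A t]
btAtb ⇒ btbAbtb   [A ::= b A b]
btbAbtb ⇒ btbtAtbtb   [A ::= t A t]
btbtAtbtb ⇒ btbttAttbtb   [A ::= t A t]
btbttAttbtb ⇒ btbttnAnttbtb   [A ::= n A n]
btbttnAnttbtb ⇒ btbttnbnttbtb   [A ::= b]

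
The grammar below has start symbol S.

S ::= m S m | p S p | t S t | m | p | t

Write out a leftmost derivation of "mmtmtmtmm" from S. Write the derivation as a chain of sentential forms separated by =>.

S => mSm => mmSmm => mmtStmm => mmtmSmtmm => mmtmtmtmm

S => mSm   [S ::= m S m]
mSm => mmSmm   [S ::= m S m]
mmSmm => mmtStmm   [S ::= t S t]
mmtStmm => mmtmSmtmm   [S ::= m S m]
mmtmSmtmm => mmtmtmtmm   [S ::= t]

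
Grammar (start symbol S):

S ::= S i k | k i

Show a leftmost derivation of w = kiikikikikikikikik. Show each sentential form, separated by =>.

S => Sik => Sikik => Sikikik => Sikikikik => Sikikikikik => Sikikikikikik => Sikikikikikikik => Sikikikikikikikik => kiikikikikikikikik

S => Sik   [S ::= S i k]
Sik => Sikik   [S ::= S i k]
Sikik => Sikikik   [S ::= S i k]
Sikikik => Sikikikik   [S ::= S i k]
Sikikikik => Sikikikikik   [S ::= S i k]
Sikikikikik => Sikikikikikik   [S ::= S i k]
Sikikikikikik => Sikikikikikikik   [S ::= S i k]
Sikikikikikikik => Sikikikikikikikik   [S ::= S i k]
Sikikikikikikikik => kiikikikikikikikik   [S ::= k i]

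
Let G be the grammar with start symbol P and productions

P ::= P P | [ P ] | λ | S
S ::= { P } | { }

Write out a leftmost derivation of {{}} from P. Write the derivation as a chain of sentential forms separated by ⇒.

P ⇒ PP ⇒ PPP ⇒ PPPP ⇒ SPPP ⇒ {P}PPP ⇒ {S}PPP ⇒ {{}}PPP ⇒ {{}}PP ⇒ {{}}P ⇒ {{}}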